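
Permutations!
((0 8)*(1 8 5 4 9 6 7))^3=((0 5 4 9 6 7 1 8))^3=(0 9 1 5 6 8 4 7)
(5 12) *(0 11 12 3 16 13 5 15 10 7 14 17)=(0 11 12 15 10 7 14 17)(3 16 13 5)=[11, 1, 2, 16, 4, 3, 6, 14, 8, 9, 7, 12, 15, 5, 17, 10, 13, 0]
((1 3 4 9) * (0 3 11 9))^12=((0 3 4)(1 11 9))^12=(11)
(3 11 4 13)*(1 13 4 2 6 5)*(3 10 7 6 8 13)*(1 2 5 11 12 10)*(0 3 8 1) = (0 3 12 10 7 6 11 5 2 1 8 13) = [3, 8, 1, 12, 4, 2, 11, 6, 13, 9, 7, 5, 10, 0]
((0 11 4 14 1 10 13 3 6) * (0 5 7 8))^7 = (0 3 4 5 1 8 13 11 6 14 7 10)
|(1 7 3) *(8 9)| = 6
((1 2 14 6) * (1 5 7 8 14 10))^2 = (1 10 2)(5 8 6 7 14)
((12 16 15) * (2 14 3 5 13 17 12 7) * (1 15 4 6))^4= (1 14 17 6 2 13 4 7 5 16 15 3 12)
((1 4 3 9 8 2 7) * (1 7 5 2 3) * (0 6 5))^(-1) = (0 2 5 6)(1 4)(3 8 9)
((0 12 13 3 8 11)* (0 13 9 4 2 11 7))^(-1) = (0 7 8 3 13 11 2 4 9 12)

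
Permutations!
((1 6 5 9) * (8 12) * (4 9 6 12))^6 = (1 12 8 4 9)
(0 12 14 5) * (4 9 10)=(0 12 14 5)(4 9 10)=[12, 1, 2, 3, 9, 0, 6, 7, 8, 10, 4, 11, 14, 13, 5]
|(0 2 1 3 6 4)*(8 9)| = 6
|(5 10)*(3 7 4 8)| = |(3 7 4 8)(5 10)| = 4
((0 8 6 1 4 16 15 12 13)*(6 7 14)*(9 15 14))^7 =(1 16 6 4 14)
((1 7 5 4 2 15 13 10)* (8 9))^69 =(1 15 5 10 2 7 13 4)(8 9) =((1 7 5 4 2 15 13 10)(8 9))^69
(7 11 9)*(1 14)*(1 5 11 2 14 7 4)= (1 7 2 14 5 11 9 4)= [0, 7, 14, 3, 1, 11, 6, 2, 8, 4, 10, 9, 12, 13, 5]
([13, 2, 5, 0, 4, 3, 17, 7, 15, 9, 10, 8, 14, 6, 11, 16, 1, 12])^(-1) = (0 3 5 2 1 16 15 8 11 14 12 17 6 13)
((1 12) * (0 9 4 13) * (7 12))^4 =((0 9 4 13)(1 7 12))^4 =(13)(1 7 12)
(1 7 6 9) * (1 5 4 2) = (1 7 6 9 5 4 2) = [0, 7, 1, 3, 2, 4, 9, 6, 8, 5]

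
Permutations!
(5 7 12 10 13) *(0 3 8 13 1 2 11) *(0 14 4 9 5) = (0 3 8 13)(1 2 11 14 4 9 5 7 12 10) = [3, 2, 11, 8, 9, 7, 6, 12, 13, 5, 1, 14, 10, 0, 4]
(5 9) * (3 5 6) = [0, 1, 2, 5, 4, 9, 3, 7, 8, 6] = (3 5 9 6)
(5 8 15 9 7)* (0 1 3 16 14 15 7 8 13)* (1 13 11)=(0 13)(1 3 16 14 15 9 8 7 5 11)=[13, 3, 2, 16, 4, 11, 6, 5, 7, 8, 10, 1, 12, 0, 15, 9, 14]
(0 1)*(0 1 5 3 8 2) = [5, 1, 0, 8, 4, 3, 6, 7, 2] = (0 5 3 8 2)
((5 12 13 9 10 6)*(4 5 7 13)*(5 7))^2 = (4 13 10 5)(6 12 7 9) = ((4 7 13 9 10 6 5 12))^2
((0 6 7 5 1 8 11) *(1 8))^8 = (0 7 8)(5 11 6)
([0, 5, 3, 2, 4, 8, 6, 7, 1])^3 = (8)(2 3)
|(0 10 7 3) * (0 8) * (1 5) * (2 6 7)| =14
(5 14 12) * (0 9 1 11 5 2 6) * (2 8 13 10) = (0 9 1 11 5 14 12 8 13 10 2 6) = [9, 11, 6, 3, 4, 14, 0, 7, 13, 1, 2, 5, 8, 10, 12]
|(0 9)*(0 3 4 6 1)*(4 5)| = |(0 9 3 5 4 6 1)| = 7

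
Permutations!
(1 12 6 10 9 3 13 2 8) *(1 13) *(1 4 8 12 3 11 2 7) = [0, 3, 12, 4, 8, 5, 10, 1, 13, 11, 9, 2, 6, 7] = (1 3 4 8 13 7)(2 12 6 10 9 11)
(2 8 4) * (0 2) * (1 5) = (0 2 8 4)(1 5) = [2, 5, 8, 3, 0, 1, 6, 7, 4]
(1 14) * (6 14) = (1 6 14) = [0, 6, 2, 3, 4, 5, 14, 7, 8, 9, 10, 11, 12, 13, 1]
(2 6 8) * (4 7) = (2 6 8)(4 7) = [0, 1, 6, 3, 7, 5, 8, 4, 2]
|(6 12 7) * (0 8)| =6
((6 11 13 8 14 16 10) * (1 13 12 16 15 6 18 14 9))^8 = ((1 13 8 9)(6 11 12 16 10 18 14 15))^8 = (18)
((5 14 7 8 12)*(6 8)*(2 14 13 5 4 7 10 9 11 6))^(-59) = ((2 14 10 9 11 6 8 12 4 7)(5 13))^(-59) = (2 14 10 9 11 6 8 12 4 7)(5 13)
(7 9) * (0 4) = (0 4)(7 9) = [4, 1, 2, 3, 0, 5, 6, 9, 8, 7]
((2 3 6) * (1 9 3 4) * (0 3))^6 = ((0 3 6 2 4 1 9))^6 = (0 9 1 4 2 6 3)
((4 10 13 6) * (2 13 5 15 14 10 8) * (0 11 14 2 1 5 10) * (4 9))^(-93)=((0 11 14)(1 5 15 2 13 6 9 4 8))^(-93)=(1 9 2)(4 13 5)(6 15 8)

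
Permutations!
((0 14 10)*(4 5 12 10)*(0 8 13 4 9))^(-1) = ((0 14 9)(4 5 12 10 8 13))^(-1) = (0 9 14)(4 13 8 10 12 5)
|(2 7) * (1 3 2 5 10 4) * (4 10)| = |(10)(1 3 2 7 5 4)| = 6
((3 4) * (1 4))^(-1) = (1 3 4) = ((1 4 3))^(-1)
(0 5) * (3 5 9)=[9, 1, 2, 5, 4, 0, 6, 7, 8, 3]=(0 9 3 5)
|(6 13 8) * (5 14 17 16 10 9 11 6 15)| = 11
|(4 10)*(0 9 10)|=|(0 9 10 4)|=4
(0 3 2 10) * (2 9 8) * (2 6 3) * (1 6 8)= [2, 6, 10, 9, 4, 5, 3, 7, 8, 1, 0]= (0 2 10)(1 6 3 9)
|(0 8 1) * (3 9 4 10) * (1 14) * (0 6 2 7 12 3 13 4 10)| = 13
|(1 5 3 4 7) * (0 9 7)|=|(0 9 7 1 5 3 4)|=7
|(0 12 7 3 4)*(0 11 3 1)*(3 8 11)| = 4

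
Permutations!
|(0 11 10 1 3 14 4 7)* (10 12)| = |(0 11 12 10 1 3 14 4 7)| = 9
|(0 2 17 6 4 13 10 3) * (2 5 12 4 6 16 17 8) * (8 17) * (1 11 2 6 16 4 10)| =30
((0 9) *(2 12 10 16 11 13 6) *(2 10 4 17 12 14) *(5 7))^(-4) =(4 12 17)(6 10 16 11 13)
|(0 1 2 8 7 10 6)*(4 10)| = |(0 1 2 8 7 4 10 6)| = 8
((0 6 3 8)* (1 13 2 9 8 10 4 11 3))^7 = ((0 6 1 13 2 9 8)(3 10 4 11))^7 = (13)(3 11 4 10)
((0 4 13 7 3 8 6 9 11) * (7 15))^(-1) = (0 11 9 6 8 3 7 15 13 4)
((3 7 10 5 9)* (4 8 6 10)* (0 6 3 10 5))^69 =(0 10 9 5 6)(3 7 4 8)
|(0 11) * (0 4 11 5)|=2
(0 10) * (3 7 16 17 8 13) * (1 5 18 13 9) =(0 10)(1 5 18 13 3 7 16 17 8 9) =[10, 5, 2, 7, 4, 18, 6, 16, 9, 1, 0, 11, 12, 3, 14, 15, 17, 8, 13]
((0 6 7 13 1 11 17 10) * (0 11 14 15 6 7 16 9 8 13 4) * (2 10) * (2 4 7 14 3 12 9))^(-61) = (0 4 17 11 10 2 16 6 15 14)(1 13 8 9 12 3)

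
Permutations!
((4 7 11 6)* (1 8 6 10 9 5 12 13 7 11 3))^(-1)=(1 3 7 13 12 5 9 10 11 4 6 8)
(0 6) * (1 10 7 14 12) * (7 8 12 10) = (0 6)(1 7 14 10 8 12) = [6, 7, 2, 3, 4, 5, 0, 14, 12, 9, 8, 11, 1, 13, 10]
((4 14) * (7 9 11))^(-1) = (4 14)(7 11 9)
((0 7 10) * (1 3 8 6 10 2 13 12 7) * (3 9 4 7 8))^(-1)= (0 10 6 8 12 13 2 7 4 9 1)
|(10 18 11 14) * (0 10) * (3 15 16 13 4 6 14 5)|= |(0 10 18 11 5 3 15 16 13 4 6 14)|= 12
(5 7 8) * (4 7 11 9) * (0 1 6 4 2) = [1, 6, 0, 3, 7, 11, 4, 8, 5, 2, 10, 9] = (0 1 6 4 7 8 5 11 9 2)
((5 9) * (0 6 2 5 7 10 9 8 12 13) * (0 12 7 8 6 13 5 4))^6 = (0 4 2 6 5 12 13)(7 9)(8 10) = ((0 13 12 5 6 2 4)(7 10 9 8))^6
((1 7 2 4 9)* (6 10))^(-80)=((1 7 2 4 9)(6 10))^(-80)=(10)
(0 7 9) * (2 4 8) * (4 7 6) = [6, 1, 7, 3, 8, 5, 4, 9, 2, 0] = (0 6 4 8 2 7 9)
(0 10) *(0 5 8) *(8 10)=(0 8)(5 10)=[8, 1, 2, 3, 4, 10, 6, 7, 0, 9, 5]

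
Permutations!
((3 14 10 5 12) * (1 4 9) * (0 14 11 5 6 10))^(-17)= ((0 14)(1 4 9)(3 11 5 12)(6 10))^(-17)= (0 14)(1 4 9)(3 12 5 11)(6 10)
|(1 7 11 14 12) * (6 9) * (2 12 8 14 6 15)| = |(1 7 11 6 9 15 2 12)(8 14)| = 8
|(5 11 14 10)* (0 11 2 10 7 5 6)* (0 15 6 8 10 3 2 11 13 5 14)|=|(0 13 5 11)(2 3)(6 15)(7 14)(8 10)|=4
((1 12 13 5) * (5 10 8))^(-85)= (1 5 8 10 13 12)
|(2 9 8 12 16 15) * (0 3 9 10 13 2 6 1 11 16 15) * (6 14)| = |(0 3 9 8 12 15 14 6 1 11 16)(2 10 13)| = 33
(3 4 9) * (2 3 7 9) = (2 3 4)(7 9) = [0, 1, 3, 4, 2, 5, 6, 9, 8, 7]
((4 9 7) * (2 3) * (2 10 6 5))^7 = (2 10 5 3 6)(4 9 7) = ((2 3 10 6 5)(4 9 7))^7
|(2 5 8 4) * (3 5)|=|(2 3 5 8 4)|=5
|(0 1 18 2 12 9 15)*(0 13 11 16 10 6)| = 12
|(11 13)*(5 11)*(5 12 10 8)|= 6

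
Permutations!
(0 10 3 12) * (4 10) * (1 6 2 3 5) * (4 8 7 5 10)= [8, 6, 3, 12, 4, 1, 2, 5, 7, 9, 10, 11, 0]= (0 8 7 5 1 6 2 3 12)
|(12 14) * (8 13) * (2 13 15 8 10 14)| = |(2 13 10 14 12)(8 15)| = 10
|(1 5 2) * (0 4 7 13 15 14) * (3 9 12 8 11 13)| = 33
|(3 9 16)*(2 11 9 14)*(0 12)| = |(0 12)(2 11 9 16 3 14)| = 6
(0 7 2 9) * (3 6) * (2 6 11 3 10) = (0 7 6 10 2 9)(3 11) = [7, 1, 9, 11, 4, 5, 10, 6, 8, 0, 2, 3]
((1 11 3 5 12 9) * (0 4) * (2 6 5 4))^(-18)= ((0 2 6 5 12 9 1 11 3 4))^(-18)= (0 6 12 1 3)(2 5 9 11 4)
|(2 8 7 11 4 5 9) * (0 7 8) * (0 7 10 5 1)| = |(0 10 5 9 2 7 11 4 1)| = 9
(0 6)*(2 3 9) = (0 6)(2 3 9) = [6, 1, 3, 9, 4, 5, 0, 7, 8, 2]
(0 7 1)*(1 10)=(0 7 10 1)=[7, 0, 2, 3, 4, 5, 6, 10, 8, 9, 1]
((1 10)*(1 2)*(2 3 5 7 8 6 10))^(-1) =((1 2)(3 5 7 8 6 10))^(-1) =(1 2)(3 10 6 8 7 5)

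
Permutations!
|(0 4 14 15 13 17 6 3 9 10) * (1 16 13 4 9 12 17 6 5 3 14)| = |(0 9 10)(1 16 13 6 14 15 4)(3 12 17 5)| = 84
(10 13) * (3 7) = (3 7)(10 13) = [0, 1, 2, 7, 4, 5, 6, 3, 8, 9, 13, 11, 12, 10]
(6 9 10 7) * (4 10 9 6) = (4 10 7) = [0, 1, 2, 3, 10, 5, 6, 4, 8, 9, 7]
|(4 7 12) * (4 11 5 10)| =|(4 7 12 11 5 10)| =6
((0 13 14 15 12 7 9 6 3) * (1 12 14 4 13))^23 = ((0 1 12 7 9 6 3)(4 13)(14 15))^23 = (0 12 9 3 1 7 6)(4 13)(14 15)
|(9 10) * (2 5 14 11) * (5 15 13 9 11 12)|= |(2 15 13 9 10 11)(5 14 12)|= 6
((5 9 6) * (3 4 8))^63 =(9)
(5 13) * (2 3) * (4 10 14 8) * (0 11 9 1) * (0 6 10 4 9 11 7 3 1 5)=(0 7 3 2 1 6 10 14 8 9 5 13)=[7, 6, 1, 2, 4, 13, 10, 3, 9, 5, 14, 11, 12, 0, 8]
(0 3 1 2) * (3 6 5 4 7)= (0 6 5 4 7 3 1 2)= [6, 2, 0, 1, 7, 4, 5, 3]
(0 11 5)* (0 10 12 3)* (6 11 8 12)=(0 8 12 3)(5 10 6 11)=[8, 1, 2, 0, 4, 10, 11, 7, 12, 9, 6, 5, 3]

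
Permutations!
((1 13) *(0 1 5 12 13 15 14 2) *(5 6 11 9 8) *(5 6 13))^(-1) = (0 2 14 15 1)(5 12)(6 8 9 11) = ((0 1 15 14 2)(5 12)(6 11 9 8))^(-1)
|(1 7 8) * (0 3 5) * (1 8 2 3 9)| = 7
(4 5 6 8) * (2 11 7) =(2 11 7)(4 5 6 8) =[0, 1, 11, 3, 5, 6, 8, 2, 4, 9, 10, 7]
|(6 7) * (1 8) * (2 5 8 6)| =|(1 6 7 2 5 8)| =6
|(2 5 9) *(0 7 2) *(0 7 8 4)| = 12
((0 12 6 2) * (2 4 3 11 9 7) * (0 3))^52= (12)(2 11 7 3 9)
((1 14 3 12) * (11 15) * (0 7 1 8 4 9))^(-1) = (0 9 4 8 12 3 14 1 7)(11 15)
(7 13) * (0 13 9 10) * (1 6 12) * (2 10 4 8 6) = [13, 2, 10, 3, 8, 5, 12, 9, 6, 4, 0, 11, 1, 7] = (0 13 7 9 4 8 6 12 1 2 10)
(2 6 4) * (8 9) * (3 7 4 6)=(2 3 7 4)(8 9)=[0, 1, 3, 7, 2, 5, 6, 4, 9, 8]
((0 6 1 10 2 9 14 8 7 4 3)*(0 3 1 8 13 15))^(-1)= ((0 6 8 7 4 1 10 2 9 14 13 15))^(-1)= (0 15 13 14 9 2 10 1 4 7 8 6)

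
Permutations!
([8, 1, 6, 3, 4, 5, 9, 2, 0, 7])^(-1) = (0 8)(2 7 9 6)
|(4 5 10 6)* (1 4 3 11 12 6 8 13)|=|(1 4 5 10 8 13)(3 11 12 6)|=12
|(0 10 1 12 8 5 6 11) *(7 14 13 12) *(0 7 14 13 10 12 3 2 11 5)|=|(0 12 8)(1 14 10)(2 11 7 13 3)(5 6)|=30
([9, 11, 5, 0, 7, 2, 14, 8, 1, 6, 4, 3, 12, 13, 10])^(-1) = (0 3 11 1 8 7 4 10 14 6 9)(2 5)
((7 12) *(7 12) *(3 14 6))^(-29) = ((3 14 6))^(-29) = (3 14 6)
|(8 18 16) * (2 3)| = 6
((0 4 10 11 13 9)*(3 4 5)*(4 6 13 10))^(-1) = ((0 5 3 6 13 9)(10 11))^(-1) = (0 9 13 6 3 5)(10 11)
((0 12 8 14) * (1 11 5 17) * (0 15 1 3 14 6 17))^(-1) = (0 5 11 1 15 14 3 17 6 8 12)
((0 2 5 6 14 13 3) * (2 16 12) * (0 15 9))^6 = ((0 16 12 2 5 6 14 13 3 15 9))^6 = (0 14 16 13 12 3 2 15 5 9 6)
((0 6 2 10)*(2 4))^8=((0 6 4 2 10))^8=(0 2 6 10 4)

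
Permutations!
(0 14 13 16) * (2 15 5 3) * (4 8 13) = (0 14 4 8 13 16)(2 15 5 3) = [14, 1, 15, 2, 8, 3, 6, 7, 13, 9, 10, 11, 12, 16, 4, 5, 0]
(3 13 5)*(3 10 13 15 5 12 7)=[0, 1, 2, 15, 4, 10, 6, 3, 8, 9, 13, 11, 7, 12, 14, 5]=(3 15 5 10 13 12 7)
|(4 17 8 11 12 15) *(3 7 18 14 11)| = 10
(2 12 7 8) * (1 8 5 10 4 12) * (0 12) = [12, 8, 1, 3, 0, 10, 6, 5, 2, 9, 4, 11, 7] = (0 12 7 5 10 4)(1 8 2)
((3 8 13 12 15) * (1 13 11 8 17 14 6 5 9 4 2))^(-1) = (1 2 4 9 5 6 14 17 3 15 12 13)(8 11)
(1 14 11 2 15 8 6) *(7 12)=(1 14 11 2 15 8 6)(7 12)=[0, 14, 15, 3, 4, 5, 1, 12, 6, 9, 10, 2, 7, 13, 11, 8]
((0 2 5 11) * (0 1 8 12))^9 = ((0 2 5 11 1 8 12))^9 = (0 5 1 12 2 11 8)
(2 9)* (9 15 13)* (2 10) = [0, 1, 15, 3, 4, 5, 6, 7, 8, 10, 2, 11, 12, 9, 14, 13] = (2 15 13 9 10)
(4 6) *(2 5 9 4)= (2 5 9 4 6)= [0, 1, 5, 3, 6, 9, 2, 7, 8, 4]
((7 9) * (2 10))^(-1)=(2 10)(7 9)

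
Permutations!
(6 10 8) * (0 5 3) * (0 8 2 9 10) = (0 5 3 8 6)(2 9 10) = [5, 1, 9, 8, 4, 3, 0, 7, 6, 10, 2]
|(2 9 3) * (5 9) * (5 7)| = 5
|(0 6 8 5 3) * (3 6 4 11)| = |(0 4 11 3)(5 6 8)| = 12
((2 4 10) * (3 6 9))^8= ((2 4 10)(3 6 9))^8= (2 10 4)(3 9 6)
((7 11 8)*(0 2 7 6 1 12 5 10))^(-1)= ((0 2 7 11 8 6 1 12 5 10))^(-1)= (0 10 5 12 1 6 8 11 7 2)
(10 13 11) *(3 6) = (3 6)(10 13 11) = [0, 1, 2, 6, 4, 5, 3, 7, 8, 9, 13, 10, 12, 11]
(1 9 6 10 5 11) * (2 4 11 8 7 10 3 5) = (1 9 6 3 5 8 7 10 2 4 11) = [0, 9, 4, 5, 11, 8, 3, 10, 7, 6, 2, 1]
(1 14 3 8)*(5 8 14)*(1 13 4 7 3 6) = (1 5 8 13 4 7 3 14 6) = [0, 5, 2, 14, 7, 8, 1, 3, 13, 9, 10, 11, 12, 4, 6]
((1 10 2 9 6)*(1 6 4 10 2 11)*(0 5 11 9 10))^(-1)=(0 4 9 10 2 1 11 5)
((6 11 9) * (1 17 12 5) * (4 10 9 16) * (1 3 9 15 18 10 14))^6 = ((1 17 12 5 3 9 6 11 16 4 14)(10 15 18))^6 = (18)(1 6 17 11 12 16 5 4 3 14 9)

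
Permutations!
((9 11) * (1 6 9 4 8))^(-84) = ((1 6 9 11 4 8))^(-84) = (11)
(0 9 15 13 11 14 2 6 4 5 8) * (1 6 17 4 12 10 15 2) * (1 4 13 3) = (0 9 2 17 13 11 14 4 5 8)(1 6 12 10 15 3) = [9, 6, 17, 1, 5, 8, 12, 7, 0, 2, 15, 14, 10, 11, 4, 3, 16, 13]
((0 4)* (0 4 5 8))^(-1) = (0 8 5)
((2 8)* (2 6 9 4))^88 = (2 9 8 4 6)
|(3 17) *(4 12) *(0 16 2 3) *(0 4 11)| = 8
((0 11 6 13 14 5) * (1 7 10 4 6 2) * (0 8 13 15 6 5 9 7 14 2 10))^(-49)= (0 7 9 14 1 2 13 8 5 4 10 11)(6 15)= ((0 11 10 4 5 8 13 2 1 14 9 7)(6 15))^(-49)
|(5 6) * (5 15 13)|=|(5 6 15 13)|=4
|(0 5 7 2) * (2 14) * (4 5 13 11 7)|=|(0 13 11 7 14 2)(4 5)|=6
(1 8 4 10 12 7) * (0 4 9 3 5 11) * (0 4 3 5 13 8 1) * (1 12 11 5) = (0 3 13 8 9 1 12 7)(4 10 11) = [3, 12, 2, 13, 10, 5, 6, 0, 9, 1, 11, 4, 7, 8]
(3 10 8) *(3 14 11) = (3 10 8 14 11) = [0, 1, 2, 10, 4, 5, 6, 7, 14, 9, 8, 3, 12, 13, 11]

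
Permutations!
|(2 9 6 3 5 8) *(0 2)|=7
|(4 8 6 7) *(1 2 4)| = |(1 2 4 8 6 7)| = 6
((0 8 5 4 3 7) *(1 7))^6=(0 7 1 3 4 5 8)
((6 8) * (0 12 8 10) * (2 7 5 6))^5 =(0 5 8 10 7 12 6 2)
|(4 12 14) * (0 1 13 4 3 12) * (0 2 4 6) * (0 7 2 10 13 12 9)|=6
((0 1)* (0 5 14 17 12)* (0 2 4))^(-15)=(0 1 5 14 17 12 2 4)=((0 1 5 14 17 12 2 4))^(-15)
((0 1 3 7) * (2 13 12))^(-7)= ((0 1 3 7)(2 13 12))^(-7)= (0 1 3 7)(2 12 13)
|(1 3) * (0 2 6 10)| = 4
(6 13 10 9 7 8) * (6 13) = (7 8 13 10 9) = [0, 1, 2, 3, 4, 5, 6, 8, 13, 7, 9, 11, 12, 10]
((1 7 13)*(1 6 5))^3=(1 6 7 5 13)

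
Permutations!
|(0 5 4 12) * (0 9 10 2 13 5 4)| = |(0 4 12 9 10 2 13 5)| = 8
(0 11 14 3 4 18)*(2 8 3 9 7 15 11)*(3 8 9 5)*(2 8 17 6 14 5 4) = [8, 1, 9, 2, 18, 3, 14, 15, 17, 7, 10, 5, 12, 13, 4, 11, 16, 6, 0] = (0 8 17 6 14 4 18)(2 9 7 15 11 5 3)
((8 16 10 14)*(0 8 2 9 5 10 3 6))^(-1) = (0 6 3 16 8)(2 14 10 5 9)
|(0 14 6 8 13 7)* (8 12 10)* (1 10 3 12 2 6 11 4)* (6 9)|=|(0 14 11 4 1 10 8 13 7)(2 9 6)(3 12)|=18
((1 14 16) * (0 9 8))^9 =(16)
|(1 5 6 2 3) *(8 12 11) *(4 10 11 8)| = 30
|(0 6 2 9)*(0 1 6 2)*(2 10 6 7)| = 12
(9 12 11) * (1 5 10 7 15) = (1 5 10 7 15)(9 12 11) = [0, 5, 2, 3, 4, 10, 6, 15, 8, 12, 7, 9, 11, 13, 14, 1]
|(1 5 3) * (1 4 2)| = 5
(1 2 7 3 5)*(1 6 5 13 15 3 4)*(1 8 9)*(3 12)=(1 2 7 4 8 9)(3 13 15 12)(5 6)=[0, 2, 7, 13, 8, 6, 5, 4, 9, 1, 10, 11, 3, 15, 14, 12]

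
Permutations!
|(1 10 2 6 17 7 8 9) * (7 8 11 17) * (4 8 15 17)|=18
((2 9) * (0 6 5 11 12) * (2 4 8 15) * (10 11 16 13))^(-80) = ((0 6 5 16 13 10 11 12)(2 9 4 8 15))^(-80) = (16)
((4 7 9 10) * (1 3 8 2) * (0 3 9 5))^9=((0 3 8 2 1 9 10 4 7 5))^9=(0 5 7 4 10 9 1 2 8 3)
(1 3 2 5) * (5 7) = (1 3 2 7 5) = [0, 3, 7, 2, 4, 1, 6, 5]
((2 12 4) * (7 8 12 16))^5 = (2 4 12 8 7 16)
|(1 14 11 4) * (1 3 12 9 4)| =12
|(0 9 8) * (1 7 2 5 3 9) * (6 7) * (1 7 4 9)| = 10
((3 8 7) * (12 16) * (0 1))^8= (16)(3 7 8)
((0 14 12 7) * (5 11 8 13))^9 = ((0 14 12 7)(5 11 8 13))^9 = (0 14 12 7)(5 11 8 13)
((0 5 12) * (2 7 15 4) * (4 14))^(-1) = (0 12 5)(2 4 14 15 7)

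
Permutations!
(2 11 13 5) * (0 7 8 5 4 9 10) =[7, 1, 11, 3, 9, 2, 6, 8, 5, 10, 0, 13, 12, 4] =(0 7 8 5 2 11 13 4 9 10)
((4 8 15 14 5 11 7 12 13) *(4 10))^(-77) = (4 14 7 10 15 11 13 8 5 12)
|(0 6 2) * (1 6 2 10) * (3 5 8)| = |(0 2)(1 6 10)(3 5 8)| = 6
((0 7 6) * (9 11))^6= (11)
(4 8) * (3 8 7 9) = [0, 1, 2, 8, 7, 5, 6, 9, 4, 3] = (3 8 4 7 9)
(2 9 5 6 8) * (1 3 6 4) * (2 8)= (1 3 6 2 9 5 4)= [0, 3, 9, 6, 1, 4, 2, 7, 8, 5]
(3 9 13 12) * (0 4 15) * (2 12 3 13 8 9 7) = (0 4 15)(2 12 13 3 7)(8 9) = [4, 1, 12, 7, 15, 5, 6, 2, 9, 8, 10, 11, 13, 3, 14, 0]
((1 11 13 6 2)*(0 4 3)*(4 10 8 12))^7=(0 10 8 12 4 3)(1 13 2 11 6)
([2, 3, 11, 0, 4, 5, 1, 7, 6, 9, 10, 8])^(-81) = [8, 2, 6, 11, 4, 5, 0, 7, 3, 9, 10, 1]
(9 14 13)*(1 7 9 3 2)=[0, 7, 1, 2, 4, 5, 6, 9, 8, 14, 10, 11, 12, 3, 13]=(1 7 9 14 13 3 2)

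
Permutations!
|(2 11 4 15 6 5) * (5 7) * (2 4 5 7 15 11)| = |(4 11 5)(6 15)| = 6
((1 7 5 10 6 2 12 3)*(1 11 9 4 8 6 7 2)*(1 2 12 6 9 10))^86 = (1 3 10 5 12 11 7)(4 9 8)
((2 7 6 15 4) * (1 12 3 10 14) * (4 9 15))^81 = ((1 12 3 10 14)(2 7 6 4)(9 15))^81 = (1 12 3 10 14)(2 7 6 4)(9 15)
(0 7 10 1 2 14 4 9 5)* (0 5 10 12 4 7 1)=(0 1 2 14 7 12 4 9 10)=[1, 2, 14, 3, 9, 5, 6, 12, 8, 10, 0, 11, 4, 13, 7]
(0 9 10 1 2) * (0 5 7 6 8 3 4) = (0 9 10 1 2 5 7 6 8 3 4) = [9, 2, 5, 4, 0, 7, 8, 6, 3, 10, 1]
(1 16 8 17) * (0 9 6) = (0 9 6)(1 16 8 17) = [9, 16, 2, 3, 4, 5, 0, 7, 17, 6, 10, 11, 12, 13, 14, 15, 8, 1]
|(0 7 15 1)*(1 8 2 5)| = 7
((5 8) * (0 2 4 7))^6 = (8)(0 4)(2 7)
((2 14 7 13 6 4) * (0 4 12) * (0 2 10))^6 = (14)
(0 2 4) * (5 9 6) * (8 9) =[2, 1, 4, 3, 0, 8, 5, 7, 9, 6] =(0 2 4)(5 8 9 6)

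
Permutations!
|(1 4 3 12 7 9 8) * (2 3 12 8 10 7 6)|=21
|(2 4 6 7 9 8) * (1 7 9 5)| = 15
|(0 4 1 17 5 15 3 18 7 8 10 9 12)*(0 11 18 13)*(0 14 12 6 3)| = 66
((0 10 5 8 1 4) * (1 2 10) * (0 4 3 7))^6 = ((0 1 3 7)(2 10 5 8))^6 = (0 3)(1 7)(2 5)(8 10)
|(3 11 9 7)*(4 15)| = 4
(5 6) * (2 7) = (2 7)(5 6) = [0, 1, 7, 3, 4, 6, 5, 2]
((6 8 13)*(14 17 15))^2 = ((6 8 13)(14 17 15))^2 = (6 13 8)(14 15 17)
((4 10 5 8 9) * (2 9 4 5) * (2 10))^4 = (10)(2 4 8 5 9)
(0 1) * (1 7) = (0 7 1) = [7, 0, 2, 3, 4, 5, 6, 1]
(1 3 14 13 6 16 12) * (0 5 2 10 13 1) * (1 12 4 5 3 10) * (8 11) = (0 3 14 12)(1 10 13 6 16 4 5 2)(8 11) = [3, 10, 1, 14, 5, 2, 16, 7, 11, 9, 13, 8, 0, 6, 12, 15, 4]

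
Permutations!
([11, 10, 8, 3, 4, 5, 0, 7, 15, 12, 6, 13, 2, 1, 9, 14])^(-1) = [6, 13, 12, 3, 4, 5, 10, 7, 2, 14, 1, 0, 9, 11, 15, 8]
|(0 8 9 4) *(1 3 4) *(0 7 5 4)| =15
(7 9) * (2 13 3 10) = (2 13 3 10)(7 9) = [0, 1, 13, 10, 4, 5, 6, 9, 8, 7, 2, 11, 12, 3]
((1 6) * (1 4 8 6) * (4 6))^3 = (4 8)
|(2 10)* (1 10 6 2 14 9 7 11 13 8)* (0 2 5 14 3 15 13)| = |(0 2 6 5 14 9 7 11)(1 10 3 15 13 8)| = 24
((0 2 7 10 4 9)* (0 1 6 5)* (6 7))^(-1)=((0 2 6 5)(1 7 10 4 9))^(-1)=(0 5 6 2)(1 9 4 10 7)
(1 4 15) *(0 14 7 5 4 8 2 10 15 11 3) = (0 14 7 5 4 11 3)(1 8 2 10 15) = [14, 8, 10, 0, 11, 4, 6, 5, 2, 9, 15, 3, 12, 13, 7, 1]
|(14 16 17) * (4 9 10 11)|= 12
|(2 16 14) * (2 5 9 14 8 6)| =|(2 16 8 6)(5 9 14)| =12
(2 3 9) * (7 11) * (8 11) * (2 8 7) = (2 3 9 8 11) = [0, 1, 3, 9, 4, 5, 6, 7, 11, 8, 10, 2]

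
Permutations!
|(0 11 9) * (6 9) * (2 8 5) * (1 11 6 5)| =15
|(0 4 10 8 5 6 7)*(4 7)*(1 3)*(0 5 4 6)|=6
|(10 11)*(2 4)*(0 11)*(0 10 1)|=6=|(0 11 1)(2 4)|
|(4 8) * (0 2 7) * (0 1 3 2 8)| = 12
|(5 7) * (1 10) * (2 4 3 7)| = 10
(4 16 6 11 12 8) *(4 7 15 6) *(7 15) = [0, 1, 2, 3, 16, 5, 11, 7, 15, 9, 10, 12, 8, 13, 14, 6, 4] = (4 16)(6 11 12 8 15)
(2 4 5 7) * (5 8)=[0, 1, 4, 3, 8, 7, 6, 2, 5]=(2 4 8 5 7)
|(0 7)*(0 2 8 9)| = |(0 7 2 8 9)| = 5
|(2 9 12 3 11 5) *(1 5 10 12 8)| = 20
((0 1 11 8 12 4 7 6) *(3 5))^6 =(0 7 12 11)(1 6 4 8)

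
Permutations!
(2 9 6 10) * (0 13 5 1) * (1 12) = [13, 0, 9, 3, 4, 12, 10, 7, 8, 6, 2, 11, 1, 5] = (0 13 5 12 1)(2 9 6 10)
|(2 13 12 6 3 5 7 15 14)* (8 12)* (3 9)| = |(2 13 8 12 6 9 3 5 7 15 14)| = 11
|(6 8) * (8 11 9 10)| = |(6 11 9 10 8)| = 5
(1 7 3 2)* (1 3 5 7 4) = [0, 4, 3, 2, 1, 7, 6, 5] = (1 4)(2 3)(5 7)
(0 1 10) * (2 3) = [1, 10, 3, 2, 4, 5, 6, 7, 8, 9, 0] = (0 1 10)(2 3)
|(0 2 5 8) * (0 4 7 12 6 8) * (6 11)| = |(0 2 5)(4 7 12 11 6 8)| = 6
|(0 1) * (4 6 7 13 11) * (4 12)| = |(0 1)(4 6 7 13 11 12)| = 6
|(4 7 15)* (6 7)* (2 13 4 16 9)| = |(2 13 4 6 7 15 16 9)| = 8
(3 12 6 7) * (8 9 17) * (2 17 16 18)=(2 17 8 9 16 18)(3 12 6 7)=[0, 1, 17, 12, 4, 5, 7, 3, 9, 16, 10, 11, 6, 13, 14, 15, 18, 8, 2]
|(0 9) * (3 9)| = 3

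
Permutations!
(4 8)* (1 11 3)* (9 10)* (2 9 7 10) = (1 11 3)(2 9)(4 8)(7 10) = [0, 11, 9, 1, 8, 5, 6, 10, 4, 2, 7, 3]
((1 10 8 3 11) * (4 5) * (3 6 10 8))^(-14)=(1 3 6)(8 11 10)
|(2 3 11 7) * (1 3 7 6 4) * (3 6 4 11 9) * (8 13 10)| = 12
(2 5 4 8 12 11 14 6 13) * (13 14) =(2 5 4 8 12 11 13)(6 14) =[0, 1, 5, 3, 8, 4, 14, 7, 12, 9, 10, 13, 11, 2, 6]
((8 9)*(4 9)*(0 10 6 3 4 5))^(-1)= (0 5 8 9 4 3 6 10)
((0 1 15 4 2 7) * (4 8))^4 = (0 4 1 2 15 7 8)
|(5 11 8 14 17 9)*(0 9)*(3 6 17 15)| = |(0 9 5 11 8 14 15 3 6 17)| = 10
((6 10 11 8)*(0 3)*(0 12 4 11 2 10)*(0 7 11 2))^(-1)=((0 3 12 4 2 10)(6 7 11 8))^(-1)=(0 10 2 4 12 3)(6 8 11 7)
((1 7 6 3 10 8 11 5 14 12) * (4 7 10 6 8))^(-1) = ((1 10 4 7 8 11 5 14 12)(3 6))^(-1) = (1 12 14 5 11 8 7 4 10)(3 6)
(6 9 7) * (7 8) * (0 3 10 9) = (0 3 10 9 8 7 6) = [3, 1, 2, 10, 4, 5, 0, 6, 7, 8, 9]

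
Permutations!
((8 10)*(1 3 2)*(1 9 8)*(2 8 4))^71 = (1 10 8 3)(2 4 9)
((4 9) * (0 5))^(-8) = (9)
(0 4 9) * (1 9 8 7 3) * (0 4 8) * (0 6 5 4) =(0 8 7 3 1 9)(4 6 5) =[8, 9, 2, 1, 6, 4, 5, 3, 7, 0]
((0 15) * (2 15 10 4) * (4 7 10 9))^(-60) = ((0 9 4 2 15)(7 10))^(-60) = (15)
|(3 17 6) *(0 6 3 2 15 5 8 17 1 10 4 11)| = |(0 6 2 15 5 8 17 3 1 10 4 11)| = 12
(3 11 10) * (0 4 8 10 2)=(0 4 8 10 3 11 2)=[4, 1, 0, 11, 8, 5, 6, 7, 10, 9, 3, 2]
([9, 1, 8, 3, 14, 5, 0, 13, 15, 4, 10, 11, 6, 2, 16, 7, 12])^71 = [9, 1, 8, 3, 14, 5, 0, 13, 15, 4, 10, 11, 6, 2, 16, 7, 12]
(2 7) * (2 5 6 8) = (2 7 5 6 8) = [0, 1, 7, 3, 4, 6, 8, 5, 2]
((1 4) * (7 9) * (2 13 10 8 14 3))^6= (14)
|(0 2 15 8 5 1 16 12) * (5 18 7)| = |(0 2 15 8 18 7 5 1 16 12)| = 10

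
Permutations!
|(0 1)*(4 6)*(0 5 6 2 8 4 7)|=|(0 1 5 6 7)(2 8 4)|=15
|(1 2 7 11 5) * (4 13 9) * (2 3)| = |(1 3 2 7 11 5)(4 13 9)| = 6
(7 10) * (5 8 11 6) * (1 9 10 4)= (1 9 10 7 4)(5 8 11 6)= [0, 9, 2, 3, 1, 8, 5, 4, 11, 10, 7, 6]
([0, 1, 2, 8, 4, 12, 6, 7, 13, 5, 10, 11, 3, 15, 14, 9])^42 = (15)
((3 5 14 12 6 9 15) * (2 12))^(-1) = (2 14 5 3 15 9 6 12)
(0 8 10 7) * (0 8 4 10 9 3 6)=(0 4 10 7 8 9 3 6)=[4, 1, 2, 6, 10, 5, 0, 8, 9, 3, 7]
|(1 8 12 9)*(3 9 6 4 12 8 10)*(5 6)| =4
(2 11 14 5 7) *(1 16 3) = (1 16 3)(2 11 14 5 7) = [0, 16, 11, 1, 4, 7, 6, 2, 8, 9, 10, 14, 12, 13, 5, 15, 3]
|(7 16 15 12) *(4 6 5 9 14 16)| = |(4 6 5 9 14 16 15 12 7)| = 9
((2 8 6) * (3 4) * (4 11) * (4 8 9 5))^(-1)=(2 6 8 11 3 4 5 9)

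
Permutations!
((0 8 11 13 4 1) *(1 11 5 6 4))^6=((0 8 5 6 4 11 13 1))^6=(0 13 4 5)(1 11 6 8)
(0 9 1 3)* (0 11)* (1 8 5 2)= [9, 3, 1, 11, 4, 2, 6, 7, 5, 8, 10, 0]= (0 9 8 5 2 1 3 11)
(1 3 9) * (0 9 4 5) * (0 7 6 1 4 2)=(0 9 4 5 7 6 1 3 2)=[9, 3, 0, 2, 5, 7, 1, 6, 8, 4]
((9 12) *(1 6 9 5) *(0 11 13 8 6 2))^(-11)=(0 2 1 5 12 9 6 8 13 11)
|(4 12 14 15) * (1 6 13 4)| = 7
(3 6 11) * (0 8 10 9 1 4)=(0 8 10 9 1 4)(3 6 11)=[8, 4, 2, 6, 0, 5, 11, 7, 10, 1, 9, 3]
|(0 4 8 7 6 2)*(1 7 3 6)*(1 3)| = 8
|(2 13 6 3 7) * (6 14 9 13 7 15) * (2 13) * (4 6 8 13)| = |(2 7 4 6 3 15 8 13 14 9)| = 10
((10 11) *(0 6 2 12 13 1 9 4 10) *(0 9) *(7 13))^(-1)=(0 1 13 7 12 2 6)(4 9 11 10)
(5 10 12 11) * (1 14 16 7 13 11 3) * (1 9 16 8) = [0, 14, 2, 9, 4, 10, 6, 13, 1, 16, 12, 5, 3, 11, 8, 15, 7] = (1 14 8)(3 9 16 7 13 11 5 10 12)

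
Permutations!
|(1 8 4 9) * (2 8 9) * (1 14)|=|(1 9 14)(2 8 4)|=3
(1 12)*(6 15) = (1 12)(6 15) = [0, 12, 2, 3, 4, 5, 15, 7, 8, 9, 10, 11, 1, 13, 14, 6]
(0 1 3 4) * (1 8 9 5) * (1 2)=(0 8 9 5 2 1 3 4)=[8, 3, 1, 4, 0, 2, 6, 7, 9, 5]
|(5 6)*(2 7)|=2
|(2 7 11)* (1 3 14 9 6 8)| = |(1 3 14 9 6 8)(2 7 11)| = 6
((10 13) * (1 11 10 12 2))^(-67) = (1 2 12 13 10 11)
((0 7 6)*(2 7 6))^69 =(0 6)(2 7)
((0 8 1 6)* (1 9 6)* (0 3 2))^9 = ((0 8 9 6 3 2))^9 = (0 6)(2 9)(3 8)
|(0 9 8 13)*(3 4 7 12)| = 4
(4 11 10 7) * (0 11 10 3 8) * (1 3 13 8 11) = (0 1 3 11 13 8)(4 10 7) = [1, 3, 2, 11, 10, 5, 6, 4, 0, 9, 7, 13, 12, 8]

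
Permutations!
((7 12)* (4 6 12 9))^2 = ((4 6 12 7 9))^2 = (4 12 9 6 7)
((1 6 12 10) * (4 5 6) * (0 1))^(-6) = (0 1 4 5 6 12 10)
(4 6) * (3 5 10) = (3 5 10)(4 6) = [0, 1, 2, 5, 6, 10, 4, 7, 8, 9, 3]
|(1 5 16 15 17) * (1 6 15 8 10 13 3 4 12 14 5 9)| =|(1 9)(3 4 12 14 5 16 8 10 13)(6 15 17)| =18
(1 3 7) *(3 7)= (1 7)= [0, 7, 2, 3, 4, 5, 6, 1]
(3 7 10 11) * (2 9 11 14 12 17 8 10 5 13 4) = [0, 1, 9, 7, 2, 13, 6, 5, 10, 11, 14, 3, 17, 4, 12, 15, 16, 8] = (2 9 11 3 7 5 13 4)(8 10 14 12 17)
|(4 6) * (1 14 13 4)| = |(1 14 13 4 6)| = 5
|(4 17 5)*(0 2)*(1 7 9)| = 6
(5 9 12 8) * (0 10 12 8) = (0 10 12)(5 9 8) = [10, 1, 2, 3, 4, 9, 6, 7, 5, 8, 12, 11, 0]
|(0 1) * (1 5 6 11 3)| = |(0 5 6 11 3 1)| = 6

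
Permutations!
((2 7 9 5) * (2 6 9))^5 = ((2 7)(5 6 9))^5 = (2 7)(5 9 6)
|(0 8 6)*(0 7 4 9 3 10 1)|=9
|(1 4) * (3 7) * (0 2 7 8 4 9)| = 8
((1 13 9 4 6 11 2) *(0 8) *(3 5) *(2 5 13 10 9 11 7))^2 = (1 9 6 2 10 4 7)(3 11)(5 13)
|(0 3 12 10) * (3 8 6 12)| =5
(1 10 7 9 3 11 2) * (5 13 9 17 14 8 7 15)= (1 10 15 5 13 9 3 11 2)(7 17 14 8)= [0, 10, 1, 11, 4, 13, 6, 17, 7, 3, 15, 2, 12, 9, 8, 5, 16, 14]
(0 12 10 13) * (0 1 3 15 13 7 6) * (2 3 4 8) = [12, 4, 3, 15, 8, 5, 0, 6, 2, 9, 7, 11, 10, 1, 14, 13] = (0 12 10 7 6)(1 4 8 2 3 15 13)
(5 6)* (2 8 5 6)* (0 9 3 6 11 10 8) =(0 9 3 6 11 10 8 5 2) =[9, 1, 0, 6, 4, 2, 11, 7, 5, 3, 8, 10]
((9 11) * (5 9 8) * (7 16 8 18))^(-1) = (5 8 16 7 18 11 9)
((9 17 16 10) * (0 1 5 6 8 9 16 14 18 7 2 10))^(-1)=(0 16 10 2 7 18 14 17 9 8 6 5 1)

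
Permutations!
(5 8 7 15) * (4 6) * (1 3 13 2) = [0, 3, 1, 13, 6, 8, 4, 15, 7, 9, 10, 11, 12, 2, 14, 5] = (1 3 13 2)(4 6)(5 8 7 15)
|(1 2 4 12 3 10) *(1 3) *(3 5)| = 12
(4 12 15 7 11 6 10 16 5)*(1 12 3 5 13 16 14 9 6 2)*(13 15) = (1 12 13 16 15 7 11 2)(3 5 4)(6 10 14 9) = [0, 12, 1, 5, 3, 4, 10, 11, 8, 6, 14, 2, 13, 16, 9, 7, 15]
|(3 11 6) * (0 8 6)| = |(0 8 6 3 11)| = 5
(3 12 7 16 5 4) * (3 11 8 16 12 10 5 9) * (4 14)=(3 10 5 14 4 11 8 16 9)(7 12)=[0, 1, 2, 10, 11, 14, 6, 12, 16, 3, 5, 8, 7, 13, 4, 15, 9]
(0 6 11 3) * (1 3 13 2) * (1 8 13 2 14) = (0 6 11 2 8 13 14 1 3) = [6, 3, 8, 0, 4, 5, 11, 7, 13, 9, 10, 2, 12, 14, 1]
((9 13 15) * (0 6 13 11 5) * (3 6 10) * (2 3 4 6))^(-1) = (0 5 11 9 15 13 6 4 10)(2 3)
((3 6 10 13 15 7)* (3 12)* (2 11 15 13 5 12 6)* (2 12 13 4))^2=((2 11 15 7 6 10 5 13 4)(3 12))^2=(2 15 6 5 4 11 7 10 13)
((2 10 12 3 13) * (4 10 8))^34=((2 8 4 10 12 3 13))^34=(2 13 3 12 10 4 8)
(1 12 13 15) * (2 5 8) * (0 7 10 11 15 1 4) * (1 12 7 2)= (0 2 5 8 1 7 10 11 15 4)(12 13)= [2, 7, 5, 3, 0, 8, 6, 10, 1, 9, 11, 15, 13, 12, 14, 4]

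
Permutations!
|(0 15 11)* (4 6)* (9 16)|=6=|(0 15 11)(4 6)(9 16)|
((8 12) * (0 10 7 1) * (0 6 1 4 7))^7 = ((0 10)(1 6)(4 7)(8 12))^7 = (0 10)(1 6)(4 7)(8 12)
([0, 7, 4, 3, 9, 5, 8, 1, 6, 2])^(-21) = (9)(1 7)(6 8)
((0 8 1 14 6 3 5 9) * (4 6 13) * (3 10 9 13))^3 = (0 14 13 10 8 3 4 9 1 5 6)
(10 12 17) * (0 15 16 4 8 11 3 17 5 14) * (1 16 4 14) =(0 15 4 8 11 3 17 10 12 5 1 16 14) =[15, 16, 2, 17, 8, 1, 6, 7, 11, 9, 12, 3, 5, 13, 0, 4, 14, 10]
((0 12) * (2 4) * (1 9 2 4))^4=(12)(1 9 2)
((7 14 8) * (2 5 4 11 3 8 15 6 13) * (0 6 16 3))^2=(0 13 5 11 6 2 4)(3 7 15)(8 14 16)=((0 6 13 2 5 4 11)(3 8 7 14 15 16))^2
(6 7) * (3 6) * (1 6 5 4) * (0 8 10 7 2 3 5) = (0 8 10 7 5 4 1 6 2 3) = [8, 6, 3, 0, 1, 4, 2, 5, 10, 9, 7]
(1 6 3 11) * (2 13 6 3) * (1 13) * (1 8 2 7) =(1 3 11 13 6 7)(2 8) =[0, 3, 8, 11, 4, 5, 7, 1, 2, 9, 10, 13, 12, 6]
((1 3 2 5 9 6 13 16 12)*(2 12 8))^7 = ((1 3 12)(2 5 9 6 13 16 8))^7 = (16)(1 3 12)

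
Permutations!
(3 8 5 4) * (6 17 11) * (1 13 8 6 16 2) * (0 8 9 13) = [8, 0, 1, 6, 3, 4, 17, 7, 5, 13, 10, 16, 12, 9, 14, 15, 2, 11] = (0 8 5 4 3 6 17 11 16 2 1)(9 13)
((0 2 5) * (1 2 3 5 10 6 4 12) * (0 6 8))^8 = (0 10 1 4 5)(2 12 6 3 8)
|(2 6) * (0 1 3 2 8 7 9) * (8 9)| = 6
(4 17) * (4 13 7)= (4 17 13 7)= [0, 1, 2, 3, 17, 5, 6, 4, 8, 9, 10, 11, 12, 7, 14, 15, 16, 13]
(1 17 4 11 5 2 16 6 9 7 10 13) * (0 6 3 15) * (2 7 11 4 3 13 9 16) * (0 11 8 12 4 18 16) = (0 6)(1 17 3 15 11 5 7 10 9 8 12 4 18 16 13) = [6, 17, 2, 15, 18, 7, 0, 10, 12, 8, 9, 5, 4, 1, 14, 11, 13, 3, 16]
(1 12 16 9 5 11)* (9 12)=(1 9 5 11)(12 16)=[0, 9, 2, 3, 4, 11, 6, 7, 8, 5, 10, 1, 16, 13, 14, 15, 12]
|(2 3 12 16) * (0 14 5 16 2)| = 12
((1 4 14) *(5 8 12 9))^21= ((1 4 14)(5 8 12 9))^21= (14)(5 8 12 9)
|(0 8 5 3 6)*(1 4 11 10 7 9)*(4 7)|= |(0 8 5 3 6)(1 7 9)(4 11 10)|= 15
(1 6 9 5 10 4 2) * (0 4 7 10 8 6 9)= [4, 9, 1, 3, 2, 8, 0, 10, 6, 5, 7]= (0 4 2 1 9 5 8 6)(7 10)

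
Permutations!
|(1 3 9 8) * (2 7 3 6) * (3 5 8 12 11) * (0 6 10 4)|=|(0 6 2 7 5 8 1 10 4)(3 9 12 11)|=36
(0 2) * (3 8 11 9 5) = (0 2)(3 8 11 9 5) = [2, 1, 0, 8, 4, 3, 6, 7, 11, 5, 10, 9]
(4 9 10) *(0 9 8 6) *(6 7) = (0 9 10 4 8 7 6) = [9, 1, 2, 3, 8, 5, 0, 6, 7, 10, 4]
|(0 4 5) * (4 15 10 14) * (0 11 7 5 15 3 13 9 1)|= |(0 3 13 9 1)(4 15 10 14)(5 11 7)|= 60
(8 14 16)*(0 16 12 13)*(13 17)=(0 16 8 14 12 17 13)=[16, 1, 2, 3, 4, 5, 6, 7, 14, 9, 10, 11, 17, 0, 12, 15, 8, 13]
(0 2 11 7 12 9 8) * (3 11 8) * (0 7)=(0 2 8 7 12 9 3 11)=[2, 1, 8, 11, 4, 5, 6, 12, 7, 3, 10, 0, 9]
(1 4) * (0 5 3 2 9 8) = (0 5 3 2 9 8)(1 4) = [5, 4, 9, 2, 1, 3, 6, 7, 0, 8]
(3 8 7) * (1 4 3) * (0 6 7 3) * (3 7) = [6, 4, 2, 8, 0, 5, 3, 1, 7] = (0 6 3 8 7 1 4)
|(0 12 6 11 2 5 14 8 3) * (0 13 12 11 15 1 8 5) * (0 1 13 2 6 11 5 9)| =20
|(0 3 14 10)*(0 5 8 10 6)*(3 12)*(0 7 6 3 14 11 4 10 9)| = |(0 12 14 3 11 4 10 5 8 9)(6 7)| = 10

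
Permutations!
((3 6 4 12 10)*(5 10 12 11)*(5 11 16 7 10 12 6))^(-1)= (3 10 7 16 4 6 12 5)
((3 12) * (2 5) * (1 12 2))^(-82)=(1 2 12 5 3)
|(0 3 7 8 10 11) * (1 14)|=|(0 3 7 8 10 11)(1 14)|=6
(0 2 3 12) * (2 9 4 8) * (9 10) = (0 10 9 4 8 2 3 12) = [10, 1, 3, 12, 8, 5, 6, 7, 2, 4, 9, 11, 0]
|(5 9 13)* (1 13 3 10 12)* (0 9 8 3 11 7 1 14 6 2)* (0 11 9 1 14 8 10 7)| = 13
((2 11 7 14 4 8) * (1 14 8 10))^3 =((1 14 4 10)(2 11 7 8))^3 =(1 10 4 14)(2 8 7 11)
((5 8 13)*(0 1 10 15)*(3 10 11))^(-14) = (0 10 11)(1 15 3)(5 8 13)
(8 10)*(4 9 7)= [0, 1, 2, 3, 9, 5, 6, 4, 10, 7, 8]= (4 9 7)(8 10)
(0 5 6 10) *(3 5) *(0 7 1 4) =(0 3 5 6 10 7 1 4) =[3, 4, 2, 5, 0, 6, 10, 1, 8, 9, 7]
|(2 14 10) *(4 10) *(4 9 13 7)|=7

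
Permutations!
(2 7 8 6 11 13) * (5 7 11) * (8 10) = (2 11 13)(5 7 10 8 6) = [0, 1, 11, 3, 4, 7, 5, 10, 6, 9, 8, 13, 12, 2]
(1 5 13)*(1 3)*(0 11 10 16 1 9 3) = (0 11 10 16 1 5 13)(3 9) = [11, 5, 2, 9, 4, 13, 6, 7, 8, 3, 16, 10, 12, 0, 14, 15, 1]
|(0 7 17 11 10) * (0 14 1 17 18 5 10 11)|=8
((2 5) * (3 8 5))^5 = ((2 3 8 5))^5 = (2 3 8 5)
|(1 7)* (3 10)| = 2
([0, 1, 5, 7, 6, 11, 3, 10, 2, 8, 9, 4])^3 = (2 4 7 8 11 3 9 5 6 10)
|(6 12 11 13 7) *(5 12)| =|(5 12 11 13 7 6)| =6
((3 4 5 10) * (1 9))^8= ((1 9)(3 4 5 10))^8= (10)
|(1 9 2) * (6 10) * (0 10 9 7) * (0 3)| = 8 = |(0 10 6 9 2 1 7 3)|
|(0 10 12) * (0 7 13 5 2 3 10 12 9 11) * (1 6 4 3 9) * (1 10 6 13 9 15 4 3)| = |(0 12 7 9 11)(1 13 5 2 15 4)(3 6)| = 30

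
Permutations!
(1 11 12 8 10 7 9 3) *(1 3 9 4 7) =(1 11 12 8 10)(4 7) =[0, 11, 2, 3, 7, 5, 6, 4, 10, 9, 1, 12, 8]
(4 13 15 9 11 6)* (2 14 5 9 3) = [0, 1, 14, 2, 13, 9, 4, 7, 8, 11, 10, 6, 12, 15, 5, 3] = (2 14 5 9 11 6 4 13 15 3)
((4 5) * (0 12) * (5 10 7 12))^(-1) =((0 5 4 10 7 12))^(-1) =(0 12 7 10 4 5)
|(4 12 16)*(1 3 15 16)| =6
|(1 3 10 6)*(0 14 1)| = 6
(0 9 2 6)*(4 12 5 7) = (0 9 2 6)(4 12 5 7) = [9, 1, 6, 3, 12, 7, 0, 4, 8, 2, 10, 11, 5]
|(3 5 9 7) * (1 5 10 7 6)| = 12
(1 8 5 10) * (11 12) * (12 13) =[0, 8, 2, 3, 4, 10, 6, 7, 5, 9, 1, 13, 11, 12] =(1 8 5 10)(11 13 12)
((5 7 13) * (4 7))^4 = ((4 7 13 5))^4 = (13)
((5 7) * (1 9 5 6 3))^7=(1 9 5 7 6 3)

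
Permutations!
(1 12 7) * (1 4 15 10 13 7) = [0, 12, 2, 3, 15, 5, 6, 4, 8, 9, 13, 11, 1, 7, 14, 10] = (1 12)(4 15 10 13 7)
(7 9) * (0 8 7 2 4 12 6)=(0 8 7 9 2 4 12 6)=[8, 1, 4, 3, 12, 5, 0, 9, 7, 2, 10, 11, 6]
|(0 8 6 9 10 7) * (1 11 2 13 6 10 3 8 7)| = 18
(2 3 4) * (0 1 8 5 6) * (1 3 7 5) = (0 3 4 2 7 5 6)(1 8) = [3, 8, 7, 4, 2, 6, 0, 5, 1]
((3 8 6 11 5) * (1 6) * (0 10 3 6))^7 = ((0 10 3 8 1)(5 6 11))^7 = (0 3 1 10 8)(5 6 11)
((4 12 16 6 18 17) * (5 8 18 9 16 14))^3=(4 5 17 14 18 12 8)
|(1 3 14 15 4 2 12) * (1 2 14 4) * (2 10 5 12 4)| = 6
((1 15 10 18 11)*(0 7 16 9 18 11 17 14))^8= ((0 7 16 9 18 17 14)(1 15 10 11))^8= (0 7 16 9 18 17 14)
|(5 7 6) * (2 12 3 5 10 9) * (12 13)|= |(2 13 12 3 5 7 6 10 9)|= 9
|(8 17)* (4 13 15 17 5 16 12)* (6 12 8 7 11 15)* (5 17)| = 28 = |(4 13 6 12)(5 16 8 17 7 11 15)|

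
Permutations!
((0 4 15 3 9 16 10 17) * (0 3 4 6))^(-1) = (0 6)(3 17 10 16 9)(4 15)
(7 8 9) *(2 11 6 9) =(2 11 6 9 7 8) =[0, 1, 11, 3, 4, 5, 9, 8, 2, 7, 10, 6]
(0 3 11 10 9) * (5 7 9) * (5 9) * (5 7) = (0 3 11 10 9) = [3, 1, 2, 11, 4, 5, 6, 7, 8, 0, 9, 10]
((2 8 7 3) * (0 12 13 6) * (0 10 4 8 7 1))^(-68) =((0 12 13 6 10 4 8 1)(2 7 3))^(-68) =(0 10)(1 6)(2 7 3)(4 12)(8 13)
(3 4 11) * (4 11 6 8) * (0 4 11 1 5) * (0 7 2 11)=(0 4 6 8)(1 5 7 2 11 3)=[4, 5, 11, 1, 6, 7, 8, 2, 0, 9, 10, 3]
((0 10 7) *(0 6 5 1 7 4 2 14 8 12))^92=((0 10 4 2 14 8 12)(1 7 6 5))^92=(0 10 4 2 14 8 12)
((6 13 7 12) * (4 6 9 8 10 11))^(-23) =((4 6 13 7 12 9 8 10 11))^(-23) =(4 12 11 7 10 13 8 6 9)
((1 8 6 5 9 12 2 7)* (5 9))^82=((1 8 6 9 12 2 7))^82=(1 2 9 8 7 12 6)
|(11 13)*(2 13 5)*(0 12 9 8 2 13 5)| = |(0 12 9 8 2 5 13 11)| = 8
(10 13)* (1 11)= [0, 11, 2, 3, 4, 5, 6, 7, 8, 9, 13, 1, 12, 10]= (1 11)(10 13)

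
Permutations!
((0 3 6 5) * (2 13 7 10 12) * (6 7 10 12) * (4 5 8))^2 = (0 7 2 10 8 5 3 12 13 6 4)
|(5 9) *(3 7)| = 2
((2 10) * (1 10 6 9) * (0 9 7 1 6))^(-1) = ((0 9 6 7 1 10 2))^(-1) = (0 2 10 1 7 6 9)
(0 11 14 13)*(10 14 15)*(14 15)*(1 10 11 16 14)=(0 16 14 13)(1 10 15 11)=[16, 10, 2, 3, 4, 5, 6, 7, 8, 9, 15, 1, 12, 0, 13, 11, 14]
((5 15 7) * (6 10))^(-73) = ((5 15 7)(6 10))^(-73) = (5 7 15)(6 10)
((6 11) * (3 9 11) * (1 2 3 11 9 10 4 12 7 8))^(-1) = (1 8 7 12 4 10 3 2)(6 11)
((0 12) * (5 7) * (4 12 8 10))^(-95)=(12)(5 7)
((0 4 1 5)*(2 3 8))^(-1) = (0 5 1 4)(2 8 3)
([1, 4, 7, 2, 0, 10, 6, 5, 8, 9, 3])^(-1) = [4, 0, 3, 10, 1, 7, 6, 2, 8, 9, 5]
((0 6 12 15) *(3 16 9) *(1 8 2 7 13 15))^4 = ((0 6 12 1 8 2 7 13 15)(3 16 9))^4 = (0 8 15 1 13 12 7 6 2)(3 16 9)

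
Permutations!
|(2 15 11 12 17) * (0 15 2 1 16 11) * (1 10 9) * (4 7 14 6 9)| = |(0 15)(1 16 11 12 17 10 4 7 14 6 9)| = 22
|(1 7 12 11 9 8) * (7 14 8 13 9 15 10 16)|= 6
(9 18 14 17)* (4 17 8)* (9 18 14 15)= (4 17 18 15 9 14 8)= [0, 1, 2, 3, 17, 5, 6, 7, 4, 14, 10, 11, 12, 13, 8, 9, 16, 18, 15]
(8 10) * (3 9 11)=(3 9 11)(8 10)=[0, 1, 2, 9, 4, 5, 6, 7, 10, 11, 8, 3]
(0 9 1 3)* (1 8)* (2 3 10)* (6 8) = [9, 10, 3, 0, 4, 5, 8, 7, 1, 6, 2] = (0 9 6 8 1 10 2 3)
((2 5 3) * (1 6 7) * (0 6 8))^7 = ((0 6 7 1 8)(2 5 3))^7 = (0 7 8 6 1)(2 5 3)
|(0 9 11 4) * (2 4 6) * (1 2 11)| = 10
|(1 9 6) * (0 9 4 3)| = 6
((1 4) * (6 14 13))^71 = (1 4)(6 13 14)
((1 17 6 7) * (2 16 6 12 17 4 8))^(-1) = ((1 4 8 2 16 6 7)(12 17))^(-1) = (1 7 6 16 2 8 4)(12 17)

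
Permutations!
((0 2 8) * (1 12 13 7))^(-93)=(1 7 13 12)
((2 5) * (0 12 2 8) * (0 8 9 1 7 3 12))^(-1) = (1 9 5 2 12 3 7)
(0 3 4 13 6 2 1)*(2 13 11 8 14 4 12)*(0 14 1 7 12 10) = (0 3 10)(1 14 4 11 8)(2 7 12)(6 13) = [3, 14, 7, 10, 11, 5, 13, 12, 1, 9, 0, 8, 2, 6, 4]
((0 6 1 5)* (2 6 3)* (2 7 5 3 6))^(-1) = ((0 6 1 3 7 5))^(-1) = (0 5 7 3 1 6)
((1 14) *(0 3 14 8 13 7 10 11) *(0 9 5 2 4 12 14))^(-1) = (0 3)(1 14 12 4 2 5 9 11 10 7 13 8)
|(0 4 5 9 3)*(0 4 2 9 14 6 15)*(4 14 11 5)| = 14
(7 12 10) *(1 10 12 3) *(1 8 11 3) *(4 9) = (12)(1 10 7)(3 8 11)(4 9) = [0, 10, 2, 8, 9, 5, 6, 1, 11, 4, 7, 3, 12]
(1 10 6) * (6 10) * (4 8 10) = [0, 6, 2, 3, 8, 5, 1, 7, 10, 9, 4] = (1 6)(4 8 10)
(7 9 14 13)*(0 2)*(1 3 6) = (0 2)(1 3 6)(7 9 14 13) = [2, 3, 0, 6, 4, 5, 1, 9, 8, 14, 10, 11, 12, 7, 13]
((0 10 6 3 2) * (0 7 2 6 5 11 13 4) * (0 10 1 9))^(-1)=((0 1 9)(2 7)(3 6)(4 10 5 11 13))^(-1)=(0 9 1)(2 7)(3 6)(4 13 11 5 10)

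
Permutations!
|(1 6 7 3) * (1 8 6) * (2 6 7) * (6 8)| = 5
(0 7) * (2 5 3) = (0 7)(2 5 3) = [7, 1, 5, 2, 4, 3, 6, 0]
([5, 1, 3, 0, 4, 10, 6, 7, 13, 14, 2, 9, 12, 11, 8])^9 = [3, 1, 10, 2, 4, 0, 6, 7, 14, 11, 5, 13, 12, 8, 9]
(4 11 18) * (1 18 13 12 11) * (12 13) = (1 18 4)(11 12) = [0, 18, 2, 3, 1, 5, 6, 7, 8, 9, 10, 12, 11, 13, 14, 15, 16, 17, 4]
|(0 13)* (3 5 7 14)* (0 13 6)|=4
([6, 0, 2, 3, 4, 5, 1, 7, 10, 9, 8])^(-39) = [0, 1, 2, 3, 4, 5, 6, 7, 10, 9, 8]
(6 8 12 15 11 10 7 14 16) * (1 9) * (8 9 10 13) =[0, 10, 2, 3, 4, 5, 9, 14, 12, 1, 7, 13, 15, 8, 16, 11, 6] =(1 10 7 14 16 6 9)(8 12 15 11 13)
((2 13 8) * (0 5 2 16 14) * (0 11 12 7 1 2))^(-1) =(0 5)(1 7 12 11 14 16 8 13 2)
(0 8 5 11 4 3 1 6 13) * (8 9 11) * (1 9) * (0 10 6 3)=(0 1 3 9 11 4)(5 8)(6 13 10)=[1, 3, 2, 9, 0, 8, 13, 7, 5, 11, 6, 4, 12, 10]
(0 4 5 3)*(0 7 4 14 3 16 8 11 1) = (0 14 3 7 4 5 16 8 11 1) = [14, 0, 2, 7, 5, 16, 6, 4, 11, 9, 10, 1, 12, 13, 3, 15, 8]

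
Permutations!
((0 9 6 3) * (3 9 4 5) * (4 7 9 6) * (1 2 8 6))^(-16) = (0 9 5)(3 7 4) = ((0 7 9 4 5 3)(1 2 8 6))^(-16)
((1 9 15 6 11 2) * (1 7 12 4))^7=((1 9 15 6 11 2 7 12 4))^7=(1 12 2 6 9 4 7 11 15)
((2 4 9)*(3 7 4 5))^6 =(9) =((2 5 3 7 4 9))^6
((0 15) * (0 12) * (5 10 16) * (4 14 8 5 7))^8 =(0 12 15)(4 14 8 5 10 16 7)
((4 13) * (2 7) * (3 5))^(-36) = (13) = ((2 7)(3 5)(4 13))^(-36)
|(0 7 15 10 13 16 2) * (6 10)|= |(0 7 15 6 10 13 16 2)|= 8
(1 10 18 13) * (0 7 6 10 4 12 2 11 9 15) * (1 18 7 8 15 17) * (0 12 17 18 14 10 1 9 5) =(0 8 15 12 2 11 5)(1 4 17 9 18 13 14 10 7 6) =[8, 4, 11, 3, 17, 0, 1, 6, 15, 18, 7, 5, 2, 14, 10, 12, 16, 9, 13]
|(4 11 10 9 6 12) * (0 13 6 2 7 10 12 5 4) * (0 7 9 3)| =10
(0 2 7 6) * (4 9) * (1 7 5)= (0 2 5 1 7 6)(4 9)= [2, 7, 5, 3, 9, 1, 0, 6, 8, 4]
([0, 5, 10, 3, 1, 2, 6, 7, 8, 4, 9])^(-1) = (1 4 9 10 2 5)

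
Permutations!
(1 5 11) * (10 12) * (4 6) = [0, 5, 2, 3, 6, 11, 4, 7, 8, 9, 12, 1, 10] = (1 5 11)(4 6)(10 12)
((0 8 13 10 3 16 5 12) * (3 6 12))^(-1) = (0 12 6 10 13 8)(3 5 16)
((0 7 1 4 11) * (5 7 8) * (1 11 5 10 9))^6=(0 5 9)(1 8 7)(4 10 11)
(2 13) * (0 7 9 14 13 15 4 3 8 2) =[7, 1, 15, 8, 3, 5, 6, 9, 2, 14, 10, 11, 12, 0, 13, 4] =(0 7 9 14 13)(2 15 4 3 8)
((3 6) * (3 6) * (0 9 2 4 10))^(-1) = (0 10 4 2 9)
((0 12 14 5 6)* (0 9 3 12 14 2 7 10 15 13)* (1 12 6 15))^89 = ((0 14 5 15 13)(1 12 2 7 10)(3 6 9))^89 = (0 13 15 5 14)(1 10 7 2 12)(3 9 6)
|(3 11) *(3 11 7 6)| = |(11)(3 7 6)| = 3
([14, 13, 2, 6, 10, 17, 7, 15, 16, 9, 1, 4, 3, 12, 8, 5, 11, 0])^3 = [16, 3, 2, 15, 13, 14, 5, 17, 4, 9, 12, 1, 7, 6, 11, 0, 10, 8]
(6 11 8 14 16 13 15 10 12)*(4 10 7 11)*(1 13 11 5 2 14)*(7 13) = (1 7 5 2 14 16 11 8)(4 10 12 6)(13 15) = [0, 7, 14, 3, 10, 2, 4, 5, 1, 9, 12, 8, 6, 15, 16, 13, 11]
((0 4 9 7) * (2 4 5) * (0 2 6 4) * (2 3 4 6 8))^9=(0 5 8 2)(3 4 9 7)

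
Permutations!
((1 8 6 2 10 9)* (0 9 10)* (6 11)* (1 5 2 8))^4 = (6 8 11)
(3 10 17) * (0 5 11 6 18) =[5, 1, 2, 10, 4, 11, 18, 7, 8, 9, 17, 6, 12, 13, 14, 15, 16, 3, 0] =(0 5 11 6 18)(3 10 17)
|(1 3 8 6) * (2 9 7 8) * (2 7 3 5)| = 8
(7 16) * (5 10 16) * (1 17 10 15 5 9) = (1 17 10 16 7 9)(5 15) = [0, 17, 2, 3, 4, 15, 6, 9, 8, 1, 16, 11, 12, 13, 14, 5, 7, 10]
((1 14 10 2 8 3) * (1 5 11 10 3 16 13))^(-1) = ((1 14 3 5 11 10 2 8 16 13))^(-1) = (1 13 16 8 2 10 11 5 3 14)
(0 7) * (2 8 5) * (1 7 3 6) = (0 3 6 1 7)(2 8 5) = [3, 7, 8, 6, 4, 2, 1, 0, 5]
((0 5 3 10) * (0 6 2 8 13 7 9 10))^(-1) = ((0 5 3)(2 8 13 7 9 10 6))^(-1) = (0 3 5)(2 6 10 9 7 13 8)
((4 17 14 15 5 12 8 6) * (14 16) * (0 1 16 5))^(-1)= ((0 1 16 14 15)(4 17 5 12 8 6))^(-1)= (0 15 14 16 1)(4 6 8 12 5 17)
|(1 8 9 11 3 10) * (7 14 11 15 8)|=|(1 7 14 11 3 10)(8 9 15)|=6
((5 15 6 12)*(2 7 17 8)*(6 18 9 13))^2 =((2 7 17 8)(5 15 18 9 13 6 12))^2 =(2 17)(5 18 13 12 15 9 6)(7 8)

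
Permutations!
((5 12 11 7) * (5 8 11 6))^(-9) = (12)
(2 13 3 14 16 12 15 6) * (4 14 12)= [0, 1, 13, 12, 14, 5, 2, 7, 8, 9, 10, 11, 15, 3, 16, 6, 4]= (2 13 3 12 15 6)(4 14 16)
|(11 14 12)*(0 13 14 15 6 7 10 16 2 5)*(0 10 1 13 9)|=|(0 9)(1 13 14 12 11 15 6 7)(2 5 10 16)|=8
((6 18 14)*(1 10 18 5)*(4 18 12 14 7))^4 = ((1 10 12 14 6 5)(4 18 7))^4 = (1 6 12)(4 18 7)(5 14 10)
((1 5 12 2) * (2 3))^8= ((1 5 12 3 2))^8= (1 3 5 2 12)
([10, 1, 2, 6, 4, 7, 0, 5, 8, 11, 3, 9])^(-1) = (0 6 3 10)(5 7)(9 11)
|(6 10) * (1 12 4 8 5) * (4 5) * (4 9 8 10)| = |(1 12 5)(4 10 6)(8 9)| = 6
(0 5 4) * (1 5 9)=(0 9 1 5 4)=[9, 5, 2, 3, 0, 4, 6, 7, 8, 1]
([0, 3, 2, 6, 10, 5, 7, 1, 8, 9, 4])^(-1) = [0, 7, 2, 1, 10, 5, 3, 6, 8, 9, 4]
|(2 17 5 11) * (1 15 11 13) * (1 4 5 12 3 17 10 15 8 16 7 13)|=|(1 8 16 7 13 4 5)(2 10 15 11)(3 17 12)|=84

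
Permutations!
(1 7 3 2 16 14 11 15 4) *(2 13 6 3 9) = (1 7 9 2 16 14 11 15 4)(3 13 6) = [0, 7, 16, 13, 1, 5, 3, 9, 8, 2, 10, 15, 12, 6, 11, 4, 14]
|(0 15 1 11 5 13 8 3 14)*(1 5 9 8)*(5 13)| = |(0 15 13 1 11 9 8 3 14)| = 9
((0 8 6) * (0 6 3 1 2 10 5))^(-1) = ((0 8 3 1 2 10 5))^(-1) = (0 5 10 2 1 3 8)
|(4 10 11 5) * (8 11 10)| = |(4 8 11 5)| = 4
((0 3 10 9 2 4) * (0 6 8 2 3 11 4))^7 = (0 11 4 6 8 2)(3 10 9)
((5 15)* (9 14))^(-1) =(5 15)(9 14) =((5 15)(9 14))^(-1)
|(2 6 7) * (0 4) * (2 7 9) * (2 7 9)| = |(0 4)(2 6)(7 9)| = 2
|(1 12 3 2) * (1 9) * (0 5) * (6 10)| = |(0 5)(1 12 3 2 9)(6 10)| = 10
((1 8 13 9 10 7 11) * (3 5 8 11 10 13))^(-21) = ((1 11)(3 5 8)(7 10)(9 13))^(-21) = (1 11)(7 10)(9 13)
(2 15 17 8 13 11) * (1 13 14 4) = (1 13 11 2 15 17 8 14 4) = [0, 13, 15, 3, 1, 5, 6, 7, 14, 9, 10, 2, 12, 11, 4, 17, 16, 8]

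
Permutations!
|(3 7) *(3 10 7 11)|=2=|(3 11)(7 10)|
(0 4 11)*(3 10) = (0 4 11)(3 10) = [4, 1, 2, 10, 11, 5, 6, 7, 8, 9, 3, 0]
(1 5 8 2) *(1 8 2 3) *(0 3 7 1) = [3, 5, 8, 0, 4, 2, 6, 1, 7] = (0 3)(1 5 2 8 7)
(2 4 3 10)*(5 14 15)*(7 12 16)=(2 4 3 10)(5 14 15)(7 12 16)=[0, 1, 4, 10, 3, 14, 6, 12, 8, 9, 2, 11, 16, 13, 15, 5, 7]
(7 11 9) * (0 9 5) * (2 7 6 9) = (0 2 7 11 5)(6 9) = [2, 1, 7, 3, 4, 0, 9, 11, 8, 6, 10, 5]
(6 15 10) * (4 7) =(4 7)(6 15 10) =[0, 1, 2, 3, 7, 5, 15, 4, 8, 9, 6, 11, 12, 13, 14, 10]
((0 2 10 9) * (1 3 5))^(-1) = ((0 2 10 9)(1 3 5))^(-1) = (0 9 10 2)(1 5 3)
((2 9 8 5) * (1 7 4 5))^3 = ((1 7 4 5 2 9 8))^3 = (1 5 8 4 9 7 2)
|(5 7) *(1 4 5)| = |(1 4 5 7)| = 4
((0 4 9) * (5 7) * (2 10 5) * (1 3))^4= ((0 4 9)(1 3)(2 10 5 7))^4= (10)(0 4 9)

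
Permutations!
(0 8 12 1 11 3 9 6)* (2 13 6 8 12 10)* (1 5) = (0 12 5 1 11 3 9 8 10 2 13 6) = [12, 11, 13, 9, 4, 1, 0, 7, 10, 8, 2, 3, 5, 6]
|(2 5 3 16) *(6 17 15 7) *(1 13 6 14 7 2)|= |(1 13 6 17 15 2 5 3 16)(7 14)|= 18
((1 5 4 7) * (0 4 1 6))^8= ((0 4 7 6)(1 5))^8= (7)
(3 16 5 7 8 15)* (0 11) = (0 11)(3 16 5 7 8 15) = [11, 1, 2, 16, 4, 7, 6, 8, 15, 9, 10, 0, 12, 13, 14, 3, 5]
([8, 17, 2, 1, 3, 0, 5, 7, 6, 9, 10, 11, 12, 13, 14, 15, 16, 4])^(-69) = [5, 3, 2, 4, 17, 6, 8, 7, 0, 9, 10, 11, 12, 13, 14, 15, 16, 1]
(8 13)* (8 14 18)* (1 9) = (1 9)(8 13 14 18) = [0, 9, 2, 3, 4, 5, 6, 7, 13, 1, 10, 11, 12, 14, 18, 15, 16, 17, 8]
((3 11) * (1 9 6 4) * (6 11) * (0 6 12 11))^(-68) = (0 4 9 6 1)(3 12 11)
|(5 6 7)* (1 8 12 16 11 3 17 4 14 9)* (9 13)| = |(1 8 12 16 11 3 17 4 14 13 9)(5 6 7)| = 33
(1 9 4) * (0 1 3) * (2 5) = (0 1 9 4 3)(2 5) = [1, 9, 5, 0, 3, 2, 6, 7, 8, 4]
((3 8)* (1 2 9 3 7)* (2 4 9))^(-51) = (1 3)(4 8)(7 9)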